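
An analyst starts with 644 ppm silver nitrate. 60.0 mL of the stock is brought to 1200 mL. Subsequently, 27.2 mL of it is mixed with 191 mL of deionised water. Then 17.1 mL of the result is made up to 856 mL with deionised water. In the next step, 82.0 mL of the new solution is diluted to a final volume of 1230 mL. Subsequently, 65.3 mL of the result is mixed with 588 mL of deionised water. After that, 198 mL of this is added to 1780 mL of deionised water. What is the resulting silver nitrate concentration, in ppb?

Overall dilution factor = 20 × 8.022 × 50.06 × 15 × 10.00 × 9.990 = 1.20 × 10⁷.
644 ppm / 1.20 × 10⁷ = 5.35 × 10⁻⁵ ppm = 0.0535 ppb.

0.0535 ppb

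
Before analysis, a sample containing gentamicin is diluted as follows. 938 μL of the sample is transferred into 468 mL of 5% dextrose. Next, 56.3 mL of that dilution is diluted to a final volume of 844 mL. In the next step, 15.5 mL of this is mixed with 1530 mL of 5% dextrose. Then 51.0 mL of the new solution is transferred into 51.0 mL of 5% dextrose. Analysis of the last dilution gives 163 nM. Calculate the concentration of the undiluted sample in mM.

244 mM

Overall dilution factor = 499.9 × 14.99 × 99.71 × 2 = 1.49 × 10⁶.
Original = 163 nM × 1.49 × 10⁶ = 2.44 × 10⁸ nM = 244 mM.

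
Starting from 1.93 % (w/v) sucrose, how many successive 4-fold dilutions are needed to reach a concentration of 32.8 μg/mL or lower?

5

Need 4ⁿ ≥ 588, so n ≥ log(588)/log(4) = 4.60.
Minimum whole steps: n = 5.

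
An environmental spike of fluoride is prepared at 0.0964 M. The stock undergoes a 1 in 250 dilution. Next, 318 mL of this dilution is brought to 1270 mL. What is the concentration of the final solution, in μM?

96.6 μM

Overall dilution factor = 250 × 3.994 = 998.
0.0964 M / 998 = 9.66 × 10⁻⁵ M = 96.6 μM.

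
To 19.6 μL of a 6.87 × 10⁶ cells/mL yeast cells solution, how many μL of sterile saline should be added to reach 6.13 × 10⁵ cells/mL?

200 μL

V₂ = C₁V₁/C₂ = 6.87 × 10⁶ × 19.6 / 6.13 × 10⁵ = 220 μL.
Diluent to add = V₂ − V₁ = 220 − 19.6 = 200 μL.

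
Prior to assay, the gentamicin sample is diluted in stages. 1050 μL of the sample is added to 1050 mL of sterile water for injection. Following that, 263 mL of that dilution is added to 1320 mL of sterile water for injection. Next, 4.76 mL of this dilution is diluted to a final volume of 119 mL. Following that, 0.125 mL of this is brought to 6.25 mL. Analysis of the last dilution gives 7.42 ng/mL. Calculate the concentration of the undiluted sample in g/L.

55.9 g/L

Overall dilution factor = 1001 × 6.019 × 25 × 50 = 7.53 × 10⁶.
Original = 7.42 ng/mL × 7.53 × 10⁶ = 5.59 × 10⁷ ng/mL = 55.9 g/L.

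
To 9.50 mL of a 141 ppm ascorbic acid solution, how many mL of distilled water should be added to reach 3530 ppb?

370 mL

3530 ppb = 3.53 ppm.
V₂ = C₁V₁/C₂ = 141 × 9.50 / 3.53 = 379 mL.
Diluent to add = V₂ − V₁ = 379 − 9.50 = 370 mL.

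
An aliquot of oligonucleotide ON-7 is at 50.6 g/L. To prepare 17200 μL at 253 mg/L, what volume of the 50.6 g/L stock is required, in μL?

253 mg/L = 0.253 g/L.
V₁ = C₂V₂/C₁ = 0.253 × 17200 / 50.6 = 86.0 μL.

86.0 μL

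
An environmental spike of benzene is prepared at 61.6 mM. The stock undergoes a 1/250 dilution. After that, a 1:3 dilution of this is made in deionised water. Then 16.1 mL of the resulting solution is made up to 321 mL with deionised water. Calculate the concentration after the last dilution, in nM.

4120 nM

Overall dilution factor = 250 × 3 × 19.94 = 1.50 × 10⁴.
61.6 mM / 1.50 × 10⁴ = 4.12 × 10⁻³ mM = 4120 nM.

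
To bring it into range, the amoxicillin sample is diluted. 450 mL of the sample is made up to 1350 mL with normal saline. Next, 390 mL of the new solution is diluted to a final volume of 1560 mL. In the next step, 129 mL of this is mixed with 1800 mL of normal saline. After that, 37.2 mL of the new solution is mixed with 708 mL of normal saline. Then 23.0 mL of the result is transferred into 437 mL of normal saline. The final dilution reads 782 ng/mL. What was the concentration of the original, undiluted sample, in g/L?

Overall dilution factor = 3 × 4 × 14.95 × 20.03 × 20 = 7.19 × 10⁴.
Original = 782 ng/mL × 7.19 × 10⁴ = 5.62 × 10⁷ ng/mL = 56.2 g/L.

56.2 g/L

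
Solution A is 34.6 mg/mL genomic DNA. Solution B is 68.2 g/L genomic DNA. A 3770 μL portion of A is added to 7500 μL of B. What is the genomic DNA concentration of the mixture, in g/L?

57.0 g/L

C_B = 68.2 g/L = 68.2 mg/mL.
C_mix = (C_A·V_A + C_B·V_B)/(V_A + V_B) = (34.6×3770 + 68.2×7500) / 11270 = 57.0 mg/mL = 57.0 g/L.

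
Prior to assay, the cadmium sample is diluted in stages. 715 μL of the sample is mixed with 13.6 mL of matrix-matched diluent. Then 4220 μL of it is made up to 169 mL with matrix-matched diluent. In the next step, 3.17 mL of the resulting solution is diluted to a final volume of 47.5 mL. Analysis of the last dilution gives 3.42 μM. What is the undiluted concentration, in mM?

41.1 mM

Overall dilution factor = 20.02 × 40.05 × 14.98 = 1.20 × 10⁴.
Original = 3.42 μM × 1.20 × 10⁴ = 4.11 × 10⁴ μM = 41.1 mM.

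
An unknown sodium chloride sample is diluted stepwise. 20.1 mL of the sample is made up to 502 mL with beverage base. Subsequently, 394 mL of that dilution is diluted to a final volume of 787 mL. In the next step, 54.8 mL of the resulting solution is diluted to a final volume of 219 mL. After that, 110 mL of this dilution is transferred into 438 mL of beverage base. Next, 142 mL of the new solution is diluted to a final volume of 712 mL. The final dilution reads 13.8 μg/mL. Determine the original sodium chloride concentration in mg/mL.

Overall dilution factor = 24.98 × 1.997 × 3.996 × 4.982 × 5.014 = 4980.
Original = 13.8 μg/mL × 4980 = 6.87 × 10⁴ μg/mL = 68.7 mg/mL.

68.7 mg/mL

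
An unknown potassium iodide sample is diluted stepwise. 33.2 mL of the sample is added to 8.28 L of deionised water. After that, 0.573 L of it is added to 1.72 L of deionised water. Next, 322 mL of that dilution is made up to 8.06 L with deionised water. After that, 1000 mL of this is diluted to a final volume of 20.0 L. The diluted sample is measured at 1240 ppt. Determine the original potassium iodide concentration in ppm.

Overall dilution factor = 250.4 × 4.002 × 25.03 × 20 = 5.02 × 10⁵.
Original = 1240 ppt × 5.02 × 10⁵ = 6.22 × 10⁸ ppt = 622 ppm.

622 ppm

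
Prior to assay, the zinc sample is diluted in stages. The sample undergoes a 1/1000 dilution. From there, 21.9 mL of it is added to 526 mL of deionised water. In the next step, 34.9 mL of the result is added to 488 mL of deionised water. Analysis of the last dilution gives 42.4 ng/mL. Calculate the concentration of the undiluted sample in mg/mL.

Overall dilution factor = 1000 × 25.02 × 14.98 = 3.75 × 10⁵.
Original = 42.4 ng/mL × 3.75 × 10⁵ = 1.59 × 10⁷ ng/mL = 15.9 mg/mL.

15.9 mg/mL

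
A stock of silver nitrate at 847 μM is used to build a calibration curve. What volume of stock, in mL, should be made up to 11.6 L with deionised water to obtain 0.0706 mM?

967 mL

0.0706 mM = 70.6 μM.
V₁ = C₂V₂/C₁ = 70.6 × 11.6 / 847 = 0.967 L = 967 mL.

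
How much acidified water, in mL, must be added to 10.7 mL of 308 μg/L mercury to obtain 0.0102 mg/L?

312 mL

0.0102 mg/L = 10.2 μg/L.
V₂ = C₁V₁/C₂ = 308 × 10.7 / 10.2 = 323 mL.
Diluent to add = V₂ − V₁ = 323 − 10.7 = 312 mL.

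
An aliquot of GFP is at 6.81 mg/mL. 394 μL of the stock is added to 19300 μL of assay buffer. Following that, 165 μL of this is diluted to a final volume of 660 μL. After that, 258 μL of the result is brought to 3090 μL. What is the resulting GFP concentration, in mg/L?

Overall dilution factor = 49.98 × 4 × 11.98 = 2395.
6.81 mg/mL / 2395 = 2.84 × 10⁻³ mg/mL = 2.84 mg/L.

2.84 mg/L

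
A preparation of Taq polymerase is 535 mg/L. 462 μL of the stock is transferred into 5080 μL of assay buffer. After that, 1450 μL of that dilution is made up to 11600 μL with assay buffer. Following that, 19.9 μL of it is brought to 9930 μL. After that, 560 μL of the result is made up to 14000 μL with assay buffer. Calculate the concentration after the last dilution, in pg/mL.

Overall dilution factor = 12.00 × 8 × 499.0 × 25 = 1.20 × 10⁶.
535 mg/L / 1.20 × 10⁶ = 4.47 × 10⁻⁴ mg/L = 447 pg/mL.

447 pg/mL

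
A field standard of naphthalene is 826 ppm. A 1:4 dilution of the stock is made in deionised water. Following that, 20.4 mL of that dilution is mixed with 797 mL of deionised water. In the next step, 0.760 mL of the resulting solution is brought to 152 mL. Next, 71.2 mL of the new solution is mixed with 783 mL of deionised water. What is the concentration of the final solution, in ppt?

2150 ppt

Overall dilution factor = 4 × 40.07 × 200 × 12.00 = 3.85 × 10⁵.
826 ppm / 3.85 × 10⁵ = 2.15 × 10⁻³ ppm = 2150 ppt.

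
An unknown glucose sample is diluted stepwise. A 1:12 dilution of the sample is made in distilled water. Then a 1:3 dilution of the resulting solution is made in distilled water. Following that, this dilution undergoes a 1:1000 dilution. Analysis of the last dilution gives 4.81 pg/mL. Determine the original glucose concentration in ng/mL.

Overall dilution factor = 12 × 3 × 1000 = 3.60 × 10⁴.
Original = 4.81 pg/mL × 3.60 × 10⁴ = 1.73 × 10⁵ pg/mL = 173 ng/mL.

173 ng/mL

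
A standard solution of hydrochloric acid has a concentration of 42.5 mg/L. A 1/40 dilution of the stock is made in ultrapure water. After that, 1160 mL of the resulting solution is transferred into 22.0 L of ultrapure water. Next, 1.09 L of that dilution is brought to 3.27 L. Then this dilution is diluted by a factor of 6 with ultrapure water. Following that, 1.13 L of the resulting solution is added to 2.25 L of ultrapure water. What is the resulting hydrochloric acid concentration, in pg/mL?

Overall dilution factor = 40 × 19.97 × 3 × 6 × 2.991 = 4.30 × 10⁴.
42.5 mg/L / 4.30 × 10⁴ = 9.88 × 10⁻⁴ mg/L = 988 pg/mL.

988 pg/mL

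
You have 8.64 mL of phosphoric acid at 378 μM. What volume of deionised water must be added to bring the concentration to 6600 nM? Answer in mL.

486 mL

6600 nM = 6.60 μM.
V₂ = C₁V₁/C₂ = 378 × 8.64 / 6.60 = 495 mL.
Diluent to add = V₂ − V₁ = 495 − 8.64 = 486 mL.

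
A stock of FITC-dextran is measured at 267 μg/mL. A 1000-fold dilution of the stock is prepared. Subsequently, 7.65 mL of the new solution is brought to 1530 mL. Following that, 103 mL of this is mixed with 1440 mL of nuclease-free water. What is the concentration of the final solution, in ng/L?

Overall dilution factor = 1000 × 200 × 14.98 = 3.00 × 10⁶.
267 μg/mL / 3.00 × 10⁶ = 8.91 × 10⁻⁵ μg/mL = 89.1 ng/L.

89.1 ng/L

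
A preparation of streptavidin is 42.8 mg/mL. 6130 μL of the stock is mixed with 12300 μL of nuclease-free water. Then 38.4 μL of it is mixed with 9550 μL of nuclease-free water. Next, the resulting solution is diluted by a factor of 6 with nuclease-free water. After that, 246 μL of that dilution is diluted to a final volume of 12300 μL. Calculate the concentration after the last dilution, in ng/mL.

190 ng/mL

Overall dilution factor = 3.007 × 249.7 × 6 × 50 = 2.25 × 10⁵.
42.8 mg/mL / 2.25 × 10⁵ = 1.90 × 10⁻⁴ mg/mL = 190 ng/mL.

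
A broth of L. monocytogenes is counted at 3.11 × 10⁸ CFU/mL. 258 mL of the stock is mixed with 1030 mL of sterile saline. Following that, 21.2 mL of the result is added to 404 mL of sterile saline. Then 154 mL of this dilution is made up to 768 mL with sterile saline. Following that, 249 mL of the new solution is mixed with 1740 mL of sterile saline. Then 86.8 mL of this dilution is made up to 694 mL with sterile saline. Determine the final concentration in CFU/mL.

9750 CFU/mL

Overall dilution factor = 4.992 × 20.06 × 4.987 × 7.988 × 7.995 = 3.19 × 10⁴.
3.11 × 10⁸ CFU/mL / 3.19 × 10⁴ = 9750 CFU/mL.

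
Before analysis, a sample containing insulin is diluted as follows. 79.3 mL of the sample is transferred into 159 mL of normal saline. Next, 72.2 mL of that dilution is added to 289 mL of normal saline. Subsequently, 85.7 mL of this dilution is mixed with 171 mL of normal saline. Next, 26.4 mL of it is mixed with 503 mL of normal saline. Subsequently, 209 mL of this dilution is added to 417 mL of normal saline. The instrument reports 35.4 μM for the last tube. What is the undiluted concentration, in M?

0.0957 M

Overall dilution factor = 3.005 × 5.003 × 2.995 × 20.05 × 2.995 = 2705.
Original = 35.4 μM × 2705 = 9.57 × 10⁴ μM = 0.0957 M.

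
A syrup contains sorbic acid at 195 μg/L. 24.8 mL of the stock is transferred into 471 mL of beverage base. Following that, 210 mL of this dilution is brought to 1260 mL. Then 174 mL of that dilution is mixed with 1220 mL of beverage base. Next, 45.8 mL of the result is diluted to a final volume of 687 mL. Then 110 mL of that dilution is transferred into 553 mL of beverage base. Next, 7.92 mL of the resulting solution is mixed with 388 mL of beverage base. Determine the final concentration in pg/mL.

Overall dilution factor = 19.99 × 6 × 8.011 × 15 × 6.027 × 49.99 = 4.34 × 10⁶.
195 μg/L / 4.34 × 10⁶ = 4.49 × 10⁻⁵ μg/L = 0.0449 pg/mL.

0.0449 pg/mL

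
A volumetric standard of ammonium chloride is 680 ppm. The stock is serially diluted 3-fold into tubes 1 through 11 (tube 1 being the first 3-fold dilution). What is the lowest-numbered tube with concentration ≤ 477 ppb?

Tube n has concentration 680 ppm / 3ⁿ.
Need 3ⁿ ≥ 680 ppm / 477 ppb = 1426, so n ≥ 6.61.
First such tube: n = 7.

tube 7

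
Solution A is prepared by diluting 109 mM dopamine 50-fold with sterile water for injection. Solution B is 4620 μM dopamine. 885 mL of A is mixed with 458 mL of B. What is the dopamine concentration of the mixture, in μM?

C_A = 109 mM / 50 = 2.18 mM.
C_B = 4620 μM = 4.62 mM.
C_mix = (C_A·V_A + C_B·V_B)/(V_A + V_B) = (2.18×885 + 4.62×458) / 1343 = 3.01 mM = 3010 μM.

3010 μM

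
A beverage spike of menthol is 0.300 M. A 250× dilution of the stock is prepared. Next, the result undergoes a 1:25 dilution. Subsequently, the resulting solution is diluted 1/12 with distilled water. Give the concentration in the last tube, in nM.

4000 nM

Overall dilution factor = 250 × 25 × 12 = 7.50 × 10⁴.
0.300 M / 7.50 × 10⁴ = 4.00 × 10⁻⁶ M = 4000 nM.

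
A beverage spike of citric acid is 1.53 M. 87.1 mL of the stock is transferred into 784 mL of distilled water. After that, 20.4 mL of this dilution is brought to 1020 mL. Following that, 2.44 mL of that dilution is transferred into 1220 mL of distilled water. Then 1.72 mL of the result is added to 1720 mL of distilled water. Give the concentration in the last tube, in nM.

6.10 nM

Overall dilution factor = 10.00 × 50 × 501 × 1001 = 2.51 × 10⁸.
1.53 M / 2.51 × 10⁸ = 6.10 × 10⁻⁹ M = 6.10 nM.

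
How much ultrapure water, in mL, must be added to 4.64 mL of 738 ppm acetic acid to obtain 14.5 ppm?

232 mL

V₂ = C₁V₁/C₂ = 738 × 4.64 / 14.5 = 236 mL.
Diluent to add = V₂ − V₁ = 236 − 4.64 = 232 mL.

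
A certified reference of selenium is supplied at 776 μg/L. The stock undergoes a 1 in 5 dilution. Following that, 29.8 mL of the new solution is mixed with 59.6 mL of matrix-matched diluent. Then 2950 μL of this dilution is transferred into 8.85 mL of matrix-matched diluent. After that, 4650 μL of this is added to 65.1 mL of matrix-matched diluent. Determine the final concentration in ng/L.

862 ng/L

Overall dilution factor = 5 × 3 × 4 × 15 = 900.
776 μg/L / 900 = 0.862 μg/L = 862 ng/L.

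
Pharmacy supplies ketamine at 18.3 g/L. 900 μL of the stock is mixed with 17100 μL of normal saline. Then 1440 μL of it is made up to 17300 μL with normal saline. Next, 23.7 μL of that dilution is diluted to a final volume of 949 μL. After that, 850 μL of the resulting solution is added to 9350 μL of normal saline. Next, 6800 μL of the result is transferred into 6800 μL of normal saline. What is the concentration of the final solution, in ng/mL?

Overall dilution factor = 20 × 12.01 × 40.04 × 12 × 2 = 2.31 × 10⁵.
18.3 g/L / 2.31 × 10⁵ = 7.93 × 10⁻⁵ g/L = 79.3 ng/mL.

79.3 ng/mL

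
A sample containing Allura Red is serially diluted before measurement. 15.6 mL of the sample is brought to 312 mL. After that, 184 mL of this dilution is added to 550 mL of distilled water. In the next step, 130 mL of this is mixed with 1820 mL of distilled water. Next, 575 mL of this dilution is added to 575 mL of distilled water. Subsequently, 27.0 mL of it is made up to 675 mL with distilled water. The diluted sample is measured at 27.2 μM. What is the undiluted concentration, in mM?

1630 mM

Overall dilution factor = 20 × 3.989 × 15 × 2 × 25 = 5.98 × 10⁴.
Original = 27.2 μM × 5.98 × 10⁴ = 1.63 × 10⁶ μM = 1630 mM.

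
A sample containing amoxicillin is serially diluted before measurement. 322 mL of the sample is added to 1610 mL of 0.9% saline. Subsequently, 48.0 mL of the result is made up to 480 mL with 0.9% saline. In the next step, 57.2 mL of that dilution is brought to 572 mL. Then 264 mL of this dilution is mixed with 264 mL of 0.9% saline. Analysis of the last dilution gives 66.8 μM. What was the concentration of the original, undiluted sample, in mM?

Overall dilution factor = 6 × 10 × 10 × 2 = 1200.
Original = 66.8 μM × 1200 = 8.02 × 10⁴ μM = 80.2 mM.

80.2 mM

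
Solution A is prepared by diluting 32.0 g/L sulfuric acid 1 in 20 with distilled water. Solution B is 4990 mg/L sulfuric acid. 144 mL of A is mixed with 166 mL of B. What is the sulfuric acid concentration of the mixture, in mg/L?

C_A = 32.0 g/L / 20 = 1.60 g/L.
C_B = 4990 mg/L = 4.99 g/L.
C_mix = (C_A·V_A + C_B·V_B)/(V_A + V_B) = (1.60×144 + 4.99×166) / 310.0 = 3.42 g/L = 3420 mg/L.

3420 mg/L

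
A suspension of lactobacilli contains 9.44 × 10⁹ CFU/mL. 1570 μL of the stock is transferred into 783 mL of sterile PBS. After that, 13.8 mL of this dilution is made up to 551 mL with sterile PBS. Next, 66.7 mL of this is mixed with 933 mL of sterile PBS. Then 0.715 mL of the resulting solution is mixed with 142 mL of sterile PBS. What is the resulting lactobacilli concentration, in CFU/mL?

Overall dilution factor = 499.7 × 39.93 × 14.99 × 199.6 = 5.97 × 10⁷.
9.44 × 10⁹ CFU/mL / 5.97 × 10⁷ = 158 CFU/mL.

158 CFU/mL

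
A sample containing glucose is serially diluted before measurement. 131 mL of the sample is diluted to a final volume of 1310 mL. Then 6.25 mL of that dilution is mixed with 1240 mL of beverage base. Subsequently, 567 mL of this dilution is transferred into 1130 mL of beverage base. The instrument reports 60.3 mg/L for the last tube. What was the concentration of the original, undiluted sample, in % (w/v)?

Overall dilution factor = 10 × 199.4 × 2.993 = 5968.
Original = 60.3 mg/L × 5968 = 3.60 × 10⁵ mg/L = 36.0 % (w/v).

36.0 % (w/v)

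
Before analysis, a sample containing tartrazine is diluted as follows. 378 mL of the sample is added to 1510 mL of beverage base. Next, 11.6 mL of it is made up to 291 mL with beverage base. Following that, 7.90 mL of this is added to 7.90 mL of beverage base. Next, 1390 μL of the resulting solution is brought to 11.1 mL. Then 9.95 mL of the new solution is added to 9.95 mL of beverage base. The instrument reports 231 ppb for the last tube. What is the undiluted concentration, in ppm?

Overall dilution factor = 4.995 × 25.09 × 2 × 7.986 × 2 = 4002.
Original = 231 ppb × 4002 = 9.25 × 10⁵ ppb = 925 ppm.

925 ppm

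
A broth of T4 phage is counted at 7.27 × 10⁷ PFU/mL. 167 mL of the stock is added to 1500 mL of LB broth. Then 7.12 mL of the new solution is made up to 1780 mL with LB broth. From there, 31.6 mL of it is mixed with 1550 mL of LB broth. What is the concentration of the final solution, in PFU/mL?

Overall dilution factor = 9.982 × 250 × 50.05 = 1.25 × 10⁵.
7.27 × 10⁷ PFU/mL / 1.25 × 10⁵ = 582 PFU/mL.

582 PFU/mL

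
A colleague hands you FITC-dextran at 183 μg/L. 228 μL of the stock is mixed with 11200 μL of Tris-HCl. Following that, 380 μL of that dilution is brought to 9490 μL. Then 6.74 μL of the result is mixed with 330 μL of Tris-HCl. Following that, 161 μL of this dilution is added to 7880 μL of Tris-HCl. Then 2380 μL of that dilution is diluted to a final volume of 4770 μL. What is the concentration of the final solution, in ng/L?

0.0292 ng/L

Overall dilution factor = 50.12 × 24.97 × 49.96 × 49.94 × 2.004 = 6.26 × 10⁶.
183 μg/L / 6.26 × 10⁶ = 2.92 × 10⁻⁵ μg/L = 0.0292 ng/L.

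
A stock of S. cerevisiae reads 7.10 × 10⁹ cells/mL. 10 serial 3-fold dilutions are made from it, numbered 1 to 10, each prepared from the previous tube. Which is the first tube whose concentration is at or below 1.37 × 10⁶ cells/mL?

Tube n has concentration 7.10 × 10⁹ cells/mL / 3ⁿ.
Need 3ⁿ ≥ 7.10 × 10⁹ cells/mL / 1.37 × 10⁶ cells/mL = 5182, so n ≥ 7.79.
First such tube: n = 8.

tube 8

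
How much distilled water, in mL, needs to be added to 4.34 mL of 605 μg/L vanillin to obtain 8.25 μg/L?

V₂ = C₁V₁/C₂ = 605 × 4.34 / 8.25 = 318 mL.
Diluent to add = V₂ − V₁ = 318 − 4.34 = 314 mL.

314 mL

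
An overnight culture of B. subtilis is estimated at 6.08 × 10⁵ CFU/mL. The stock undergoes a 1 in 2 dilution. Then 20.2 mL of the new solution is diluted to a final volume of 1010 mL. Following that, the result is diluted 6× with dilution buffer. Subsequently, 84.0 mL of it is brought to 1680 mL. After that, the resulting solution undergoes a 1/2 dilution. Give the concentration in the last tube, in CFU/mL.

Overall dilution factor = 2 × 50 × 6 × 20 × 2 = 2.40 × 10⁴.
6.08 × 10⁵ CFU/mL / 2.40 × 10⁴ = 25.3 CFU/mL.

25.3 CFU/mL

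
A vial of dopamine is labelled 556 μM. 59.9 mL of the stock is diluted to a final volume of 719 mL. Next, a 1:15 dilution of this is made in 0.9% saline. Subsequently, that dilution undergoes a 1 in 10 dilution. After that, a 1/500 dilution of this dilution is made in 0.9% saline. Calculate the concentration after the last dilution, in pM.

Overall dilution factor = 12.00 × 15 × 10 × 500 = 9.00 × 10⁵.
556 μM / 9.00 × 10⁵ = 6.18 × 10⁻⁴ μM = 618 pM.

618 pM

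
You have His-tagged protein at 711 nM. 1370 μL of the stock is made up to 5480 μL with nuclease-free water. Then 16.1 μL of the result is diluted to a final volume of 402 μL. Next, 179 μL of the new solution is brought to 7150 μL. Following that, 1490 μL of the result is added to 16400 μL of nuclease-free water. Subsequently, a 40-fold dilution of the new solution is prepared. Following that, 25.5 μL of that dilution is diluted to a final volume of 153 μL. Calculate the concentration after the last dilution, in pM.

Overall dilution factor = 4 × 24.97 × 39.94 × 12.01 × 40 × 6 = 1.15 × 10⁷.
711 nM / 1.15 × 10⁷ = 6.18 × 10⁻⁵ nM = 0.0618 pM.

0.0618 pM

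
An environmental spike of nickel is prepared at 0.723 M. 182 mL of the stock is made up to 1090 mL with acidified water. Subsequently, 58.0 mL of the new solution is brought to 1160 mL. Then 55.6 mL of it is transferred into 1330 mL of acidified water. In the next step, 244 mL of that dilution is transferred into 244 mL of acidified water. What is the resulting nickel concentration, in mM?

Overall dilution factor = 5.989 × 20 × 24.92 × 2 = 5970.
0.723 M / 5970 = 1.21 × 10⁻⁴ M = 0.121 mM.

0.121 mM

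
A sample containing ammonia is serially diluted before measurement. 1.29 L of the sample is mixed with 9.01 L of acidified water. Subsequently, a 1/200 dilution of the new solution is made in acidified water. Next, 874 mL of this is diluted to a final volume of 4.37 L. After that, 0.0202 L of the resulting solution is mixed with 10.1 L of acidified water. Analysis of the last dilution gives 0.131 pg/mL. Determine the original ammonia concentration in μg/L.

Overall dilution factor = 7.984 × 200 × 5 × 501 = 4.00 × 10⁶.
Original = 0.131 pg/mL × 4.00 × 10⁶ = 5.24 × 10⁵ pg/mL = 524 μg/L.

524 μg/L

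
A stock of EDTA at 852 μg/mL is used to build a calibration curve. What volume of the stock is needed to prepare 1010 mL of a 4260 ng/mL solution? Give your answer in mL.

5.05 mL

4260 ng/mL = 4.26 μg/mL.
V₁ = C₂V₂/C₁ = 4.26 × 1010 / 852 = 5.05 mL.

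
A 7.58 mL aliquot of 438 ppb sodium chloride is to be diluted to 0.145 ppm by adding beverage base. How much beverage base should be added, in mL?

15.3 mL

0.145 ppm = 145 ppb.
V₂ = C₁V₁/C₂ = 438 × 7.58 / 145 = 22.9 mL.
Diluent to add = V₂ − V₁ = 22.9 − 7.58 = 15.3 mL.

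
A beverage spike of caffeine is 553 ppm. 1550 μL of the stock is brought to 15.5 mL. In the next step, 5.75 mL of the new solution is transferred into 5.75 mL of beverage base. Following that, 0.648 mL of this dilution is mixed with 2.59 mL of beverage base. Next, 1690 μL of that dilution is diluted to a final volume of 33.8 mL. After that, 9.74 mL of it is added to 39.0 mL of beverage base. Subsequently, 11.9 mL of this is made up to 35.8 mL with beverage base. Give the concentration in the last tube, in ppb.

18.4 ppb

Overall dilution factor = 10 × 2 × 4.997 × 20 × 5.004 × 3.008 = 3.01 × 10⁴.
553 ppm / 3.01 × 10⁴ = 0.0184 ppm = 18.4 ppb.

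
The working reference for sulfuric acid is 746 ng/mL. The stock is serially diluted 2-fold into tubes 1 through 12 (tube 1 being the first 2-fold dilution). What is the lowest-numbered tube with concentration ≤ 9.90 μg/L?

Tube n has concentration 746 ng/mL / 2ⁿ.
Need 2ⁿ ≥ 746 ng/mL / 9.90 μg/L = 75.4, so n ≥ 6.24.
First such tube: n = 7.

tube 7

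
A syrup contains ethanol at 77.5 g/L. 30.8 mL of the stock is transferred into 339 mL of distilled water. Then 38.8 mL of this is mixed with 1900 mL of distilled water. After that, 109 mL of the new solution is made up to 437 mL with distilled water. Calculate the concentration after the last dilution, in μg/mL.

32.2 μg/mL

Overall dilution factor = 12.01 × 49.97 × 4.009 = 2405.
77.5 g/L / 2405 = 0.0322 g/L = 32.2 μg/mL.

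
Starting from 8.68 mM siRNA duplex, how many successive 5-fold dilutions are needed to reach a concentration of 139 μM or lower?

3

Need 5ⁿ ≥ 62.4, so n ≥ log(62.4)/log(5) = 2.57.
Minimum whole steps: n = 3.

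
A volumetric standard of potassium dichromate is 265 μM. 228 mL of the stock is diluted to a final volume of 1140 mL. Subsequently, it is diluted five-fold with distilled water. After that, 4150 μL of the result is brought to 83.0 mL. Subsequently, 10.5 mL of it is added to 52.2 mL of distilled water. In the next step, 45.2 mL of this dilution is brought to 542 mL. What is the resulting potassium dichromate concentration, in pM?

Overall dilution factor = 5 × 5 × 20 × 5.971 × 11.99 = 3.58 × 10⁴.
265 μM / 3.58 × 10⁴ = 7.40 × 10⁻³ μM = 7400 pM.

7400 pM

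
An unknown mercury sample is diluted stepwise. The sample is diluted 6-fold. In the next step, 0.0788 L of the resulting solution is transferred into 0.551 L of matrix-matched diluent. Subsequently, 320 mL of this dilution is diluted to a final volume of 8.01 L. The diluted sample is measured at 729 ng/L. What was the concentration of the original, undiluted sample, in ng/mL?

875 ng/mL

Overall dilution factor = 6 × 7.992 × 25.03 = 1200.
Original = 729 ng/L × 1200 = 8.75 × 10⁵ ng/L = 875 ng/mL.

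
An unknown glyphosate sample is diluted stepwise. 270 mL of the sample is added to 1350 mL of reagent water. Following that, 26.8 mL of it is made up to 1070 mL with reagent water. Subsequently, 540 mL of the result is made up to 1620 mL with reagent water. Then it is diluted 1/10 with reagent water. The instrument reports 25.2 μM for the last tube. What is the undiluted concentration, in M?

Overall dilution factor = 6 × 39.93 × 3 × 10 = 7187.
Original = 25.2 μM × 7187 = 1.81 × 10⁵ μM = 0.181 M.

0.181 M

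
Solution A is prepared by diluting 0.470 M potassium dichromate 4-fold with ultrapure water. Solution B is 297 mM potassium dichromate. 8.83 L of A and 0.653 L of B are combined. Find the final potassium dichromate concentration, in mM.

C_A = 0.470 M / 4 = 0.117 M.
C_B = 297 mM = 0.297 M.
C_mix = (C_A·V_A + C_B·V_B)/(V_A + V_B) = (0.117×8.83 + 0.297×0.653) / 9.483 = 0.130 M = 130 mM.

130 mM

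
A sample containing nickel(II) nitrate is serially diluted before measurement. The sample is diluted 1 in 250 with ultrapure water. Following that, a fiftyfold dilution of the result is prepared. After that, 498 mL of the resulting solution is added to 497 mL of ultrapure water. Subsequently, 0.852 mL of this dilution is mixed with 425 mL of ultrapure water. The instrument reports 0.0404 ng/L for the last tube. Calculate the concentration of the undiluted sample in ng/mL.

504 ng/mL

Overall dilution factor = 250 × 50 × 1.998 × 499.8 = 1.25 × 10⁷.
Original = 0.0404 ng/L × 1.25 × 10⁷ = 5.04 × 10⁵ ng/L = 504 ng/mL.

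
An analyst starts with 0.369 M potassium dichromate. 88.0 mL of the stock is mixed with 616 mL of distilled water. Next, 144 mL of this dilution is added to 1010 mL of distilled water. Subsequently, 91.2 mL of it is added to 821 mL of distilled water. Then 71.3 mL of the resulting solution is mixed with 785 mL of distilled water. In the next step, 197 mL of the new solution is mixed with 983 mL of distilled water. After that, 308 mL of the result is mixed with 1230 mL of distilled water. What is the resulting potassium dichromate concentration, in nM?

1600 nM

Overall dilution factor = 8 × 8.014 × 10.00 × 12.01 × 5.990 × 4.994 = 2.30 × 10⁵.
0.369 M / 2.30 × 10⁵ = 1.60 × 10⁻⁶ M = 1600 nM.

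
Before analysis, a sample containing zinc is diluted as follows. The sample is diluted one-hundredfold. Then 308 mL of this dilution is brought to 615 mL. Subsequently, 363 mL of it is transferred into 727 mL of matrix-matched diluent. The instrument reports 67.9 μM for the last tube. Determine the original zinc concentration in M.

0.0407 M

Overall dilution factor = 100 × 1.997 × 3.003 = 600.
Original = 67.9 μM × 600 = 4.07 × 10⁴ μM = 0.0407 M.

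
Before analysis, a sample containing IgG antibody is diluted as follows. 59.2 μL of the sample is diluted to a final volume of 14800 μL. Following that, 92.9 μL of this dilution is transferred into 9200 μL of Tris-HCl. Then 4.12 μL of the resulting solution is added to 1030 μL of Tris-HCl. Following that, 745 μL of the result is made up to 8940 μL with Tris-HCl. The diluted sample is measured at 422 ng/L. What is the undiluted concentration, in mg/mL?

31.8 mg/mL

Overall dilution factor = 250 × 100.0 × 251 × 12 = 7.53 × 10⁷.
Original = 422 ng/L × 7.53 × 10⁷ = 3.18 × 10¹⁰ ng/L = 31.8 mg/mL.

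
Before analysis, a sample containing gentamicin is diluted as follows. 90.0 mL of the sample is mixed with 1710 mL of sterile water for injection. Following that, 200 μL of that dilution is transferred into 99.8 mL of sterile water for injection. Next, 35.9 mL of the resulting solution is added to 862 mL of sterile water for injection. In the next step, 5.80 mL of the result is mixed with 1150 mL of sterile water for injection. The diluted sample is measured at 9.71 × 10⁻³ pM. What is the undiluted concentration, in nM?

484 nM

Overall dilution factor = 20 × 500 × 25.01 × 199.3 = 4.98 × 10⁷.
Original = 9.71 × 10⁻³ pM × 4.98 × 10⁷ = 4.84 × 10⁵ pM = 484 nM.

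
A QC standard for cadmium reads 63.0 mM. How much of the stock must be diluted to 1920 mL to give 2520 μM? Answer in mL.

2520 μM = 2.52 mM.
V₁ = C₂V₂/C₁ = 2.52 × 1920 / 63.0 = 76.8 mL.

76.8 mL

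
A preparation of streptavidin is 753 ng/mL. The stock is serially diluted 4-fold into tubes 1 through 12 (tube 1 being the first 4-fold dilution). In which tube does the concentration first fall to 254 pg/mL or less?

tube 6

Tube n has concentration 753 ng/mL / 4ⁿ.
Need 4ⁿ ≥ 753 ng/mL / 254 pg/mL = 2965, so n ≥ 5.77.
First such tube: n = 6.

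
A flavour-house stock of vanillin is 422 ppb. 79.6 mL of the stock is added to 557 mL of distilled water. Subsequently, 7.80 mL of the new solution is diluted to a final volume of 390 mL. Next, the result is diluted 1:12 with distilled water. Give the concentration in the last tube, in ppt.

87.9 ppt

Overall dilution factor = 7.997 × 50 × 12 = 4798.
422 ppb / 4798 = 0.0879 ppb = 87.9 ppt.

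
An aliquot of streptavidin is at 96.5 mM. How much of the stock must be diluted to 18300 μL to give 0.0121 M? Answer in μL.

0.0121 M = 12.1 mM.
V₁ = C₂V₂/C₁ = 12.1 × 18300 / 96.5 = 2295 μL.

2290 μL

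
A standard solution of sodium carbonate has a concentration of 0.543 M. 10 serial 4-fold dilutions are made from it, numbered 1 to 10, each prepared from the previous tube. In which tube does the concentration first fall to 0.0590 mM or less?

tube 7

Tube n has concentration 0.543 M / 4ⁿ.
Need 4ⁿ ≥ 0.543 M / 0.0590 mM = 9203, so n ≥ 6.58.
First such tube: n = 7.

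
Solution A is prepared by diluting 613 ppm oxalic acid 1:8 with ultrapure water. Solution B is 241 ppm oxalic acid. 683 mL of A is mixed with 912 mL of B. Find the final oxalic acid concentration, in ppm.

171 ppm

C_A = 613 ppm / 8 = 76.6 ppm.
C_mix = (C_A·V_A + C_B·V_B)/(V_A + V_B) = (76.6×683 + 241×912) / 1595 = 171 ppm.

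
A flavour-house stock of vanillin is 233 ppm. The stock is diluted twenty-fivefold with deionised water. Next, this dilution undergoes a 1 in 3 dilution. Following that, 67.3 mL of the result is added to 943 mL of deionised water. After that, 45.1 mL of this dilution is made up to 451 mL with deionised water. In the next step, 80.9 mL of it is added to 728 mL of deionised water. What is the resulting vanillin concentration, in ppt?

Overall dilution factor = 25 × 3 × 15.01 × 10 × 9.999 = 1.13 × 10⁵.
233 ppm / 1.13 × 10⁵ = 2.07 × 10⁻³ ppm = 2070 ppt.

2070 ppt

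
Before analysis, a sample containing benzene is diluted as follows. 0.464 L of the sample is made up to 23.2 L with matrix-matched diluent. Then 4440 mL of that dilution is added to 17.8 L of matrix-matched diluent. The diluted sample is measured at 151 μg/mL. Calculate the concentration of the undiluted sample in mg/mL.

Overall dilution factor = 50 × 5.009 = 250.
Original = 151 μg/mL × 250 = 3.78 × 10⁴ μg/mL = 37.8 mg/mL.

37.8 mg/mL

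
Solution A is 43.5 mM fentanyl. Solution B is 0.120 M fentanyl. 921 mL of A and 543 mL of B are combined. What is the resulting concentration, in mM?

71.9 mM

C_B = 0.120 M = 120 mM.
C_mix = (C_A·V_A + C_B·V_B)/(V_A + V_B) = (43.5×921 + 120×543) / 1464 = 71.9 mM.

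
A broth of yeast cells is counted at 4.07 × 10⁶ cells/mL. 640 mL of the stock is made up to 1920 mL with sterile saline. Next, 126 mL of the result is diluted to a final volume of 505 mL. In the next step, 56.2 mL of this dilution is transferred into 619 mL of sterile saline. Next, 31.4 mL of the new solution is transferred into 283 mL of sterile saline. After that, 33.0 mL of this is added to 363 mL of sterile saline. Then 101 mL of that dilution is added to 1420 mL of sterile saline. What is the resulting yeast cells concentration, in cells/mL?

Overall dilution factor = 3 × 4.008 × 12.01 × 10.01 × 12 × 15.06 = 2.61 × 10⁵.
4.07 × 10⁶ cells/mL / 2.61 × 10⁵ = 15.6 cells/mL.

15.6 cells/mL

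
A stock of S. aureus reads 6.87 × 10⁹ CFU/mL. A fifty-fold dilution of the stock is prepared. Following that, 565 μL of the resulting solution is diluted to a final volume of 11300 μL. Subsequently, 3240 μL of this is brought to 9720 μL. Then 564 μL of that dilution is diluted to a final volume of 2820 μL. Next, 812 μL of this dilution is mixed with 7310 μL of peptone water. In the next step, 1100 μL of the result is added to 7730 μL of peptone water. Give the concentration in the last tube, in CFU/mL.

Overall dilution factor = 50 × 20 × 3 × 5 × 10.00 × 8.027 = 1.20 × 10⁶.
6.87 × 10⁹ CFU/mL / 1.20 × 10⁶ = 5700 CFU/mL.

5700 CFU/mL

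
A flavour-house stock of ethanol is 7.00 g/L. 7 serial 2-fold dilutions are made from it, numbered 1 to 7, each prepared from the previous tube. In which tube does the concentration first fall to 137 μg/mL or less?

Tube n has concentration 7.00 g/L / 2ⁿ.
Need 2ⁿ ≥ 7.00 g/L / 137 μg/mL = 51.1, so n ≥ 5.68.
First such tube: n = 6.

tube 6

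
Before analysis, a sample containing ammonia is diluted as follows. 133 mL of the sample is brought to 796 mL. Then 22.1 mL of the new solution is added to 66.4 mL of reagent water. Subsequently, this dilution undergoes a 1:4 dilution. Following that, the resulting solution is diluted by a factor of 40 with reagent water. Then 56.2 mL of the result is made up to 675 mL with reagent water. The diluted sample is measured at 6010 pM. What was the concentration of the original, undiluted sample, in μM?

277 μM

Overall dilution factor = 5.985 × 4.005 × 4 × 40 × 12.01 = 4.61 × 10⁴.
Original = 6010 pM × 4.61 × 10⁴ = 2.77 × 10⁸ pM = 277 μM.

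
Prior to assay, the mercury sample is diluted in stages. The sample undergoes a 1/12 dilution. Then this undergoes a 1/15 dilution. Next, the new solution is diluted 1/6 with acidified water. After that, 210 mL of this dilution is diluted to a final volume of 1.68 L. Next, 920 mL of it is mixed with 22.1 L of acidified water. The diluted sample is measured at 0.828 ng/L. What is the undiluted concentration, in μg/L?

Overall dilution factor = 12 × 15 × 6 × 8 × 25.02 = 2.16 × 10⁵.
Original = 0.828 ng/L × 2.16 × 10⁵ = 1.79 × 10⁵ ng/L = 179 μg/L.

179 μg/L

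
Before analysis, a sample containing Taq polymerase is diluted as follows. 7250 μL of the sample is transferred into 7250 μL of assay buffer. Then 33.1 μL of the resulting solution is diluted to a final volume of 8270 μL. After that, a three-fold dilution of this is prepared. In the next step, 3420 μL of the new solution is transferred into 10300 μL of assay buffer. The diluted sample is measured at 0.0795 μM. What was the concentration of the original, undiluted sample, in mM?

Overall dilution factor = 2 × 249.8 × 3 × 4.012 = 6014.
Original = 0.0795 μM × 6014 = 478 μM = 0.478 mM.

0.478 mM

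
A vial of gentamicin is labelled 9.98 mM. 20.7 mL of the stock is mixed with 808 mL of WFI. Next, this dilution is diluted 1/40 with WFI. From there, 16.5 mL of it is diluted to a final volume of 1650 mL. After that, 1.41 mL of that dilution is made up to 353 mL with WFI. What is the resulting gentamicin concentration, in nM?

Overall dilution factor = 40.03 × 40 × 100 × 250.4 = 4.01 × 10⁷.
9.98 mM / 4.01 × 10⁷ = 2.49 × 10⁻⁷ mM = 0.249 nM.

0.249 nM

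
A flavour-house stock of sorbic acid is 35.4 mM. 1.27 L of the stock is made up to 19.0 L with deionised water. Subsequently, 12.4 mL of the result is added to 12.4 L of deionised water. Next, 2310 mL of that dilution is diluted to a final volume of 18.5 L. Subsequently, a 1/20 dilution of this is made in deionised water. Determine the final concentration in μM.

Overall dilution factor = 14.96 × 1001 × 8.009 × 20 = 2.40 × 10⁶.
35.4 mM / 2.40 × 10⁶ = 1.48 × 10⁻⁵ mM = 0.0148 μM.

0.0148 μM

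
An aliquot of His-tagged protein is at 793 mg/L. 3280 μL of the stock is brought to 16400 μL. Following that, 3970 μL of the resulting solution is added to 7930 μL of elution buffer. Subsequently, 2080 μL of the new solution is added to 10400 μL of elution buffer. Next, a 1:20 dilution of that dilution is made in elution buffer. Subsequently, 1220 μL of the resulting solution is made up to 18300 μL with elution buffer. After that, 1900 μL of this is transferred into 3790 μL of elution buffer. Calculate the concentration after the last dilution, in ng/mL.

Overall dilution factor = 5 × 2.997 × 6 × 20 × 15 × 2.995 = 8.08 × 10⁴.
793 mg/L / 8.08 × 10⁴ = 9.82 × 10⁻³ mg/L = 9.82 ng/mL.

9.82 ng/mL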